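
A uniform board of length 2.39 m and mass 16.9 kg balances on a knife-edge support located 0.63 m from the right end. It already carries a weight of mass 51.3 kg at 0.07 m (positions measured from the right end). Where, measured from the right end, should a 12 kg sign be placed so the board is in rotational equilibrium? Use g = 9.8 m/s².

x ≈ 2.23 m from the right end

Sum moments about the knife-edge support (at 0.63 m from the right end) (the support reaction has zero arm there).
Beam weight: 16.9 × 9.8 = 165.6 N down at 1.195 m → arm 0.565 m, τ = 165.6 × 0.565 = 93.56 N·m counterclockwise.
Weight: 51.3 × 9.8 = 502.7 N down at 0.07 m → arm 0.56 m, τ = 502.7 × 0.56 = 281.5 N·m clockwise.
Net moment of existing loads = 187.9 N·m clockwise.
The sign weighs 12 × 9.8 = 117.6 N and must supply an equal counterclockwise moment, so its lever arm about the knife-edge support is 187.9 / 117.6 = 1.6 m.
That puts it at 0.63 + 1.6 = 2.23 m from the right end.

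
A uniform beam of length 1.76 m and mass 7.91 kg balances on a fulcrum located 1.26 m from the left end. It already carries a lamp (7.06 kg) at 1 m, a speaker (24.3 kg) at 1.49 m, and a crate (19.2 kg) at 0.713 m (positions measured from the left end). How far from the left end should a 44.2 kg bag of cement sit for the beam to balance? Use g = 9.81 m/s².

x ≈ 1.48 m from the left end

About the fulcrum (at 1.26 m from the left end):
Beam weight: 7.91 × 9.81 = 77.6 N down at 0.88 m → arm 0.38 m, τ = 77.6 × 0.38 = 29.49 N·m counterclockwise.
Lamp: 7.06 × 9.81 = 69.26 N down at 1 m → arm 0.26 m, τ = 69.26 × 0.26 = 18.01 N·m counterclockwise.
Speaker: 24.3 × 9.81 = 238.4 N down at 1.49 m → arm 0.23 m, τ = 238.4 × 0.23 = 54.83 N·m clockwise.
Crate: 19.2 × 9.81 = 188.4 N down at 0.713 m → arm 0.547 m, τ = 188.4 × 0.547 = 103.1 N·m counterclockwise.
Net moment of existing loads = 95.77 N·m counterclockwise.
The bag of cement weighs 44.2 × 9.81 = 433.6 N and must supply an equal clockwise moment, so its lever arm about the fulcrum is 95.77 / 433.6 = 0.221 m.
That puts it at 1.26 + 0.221 = 1.48 m from the left end.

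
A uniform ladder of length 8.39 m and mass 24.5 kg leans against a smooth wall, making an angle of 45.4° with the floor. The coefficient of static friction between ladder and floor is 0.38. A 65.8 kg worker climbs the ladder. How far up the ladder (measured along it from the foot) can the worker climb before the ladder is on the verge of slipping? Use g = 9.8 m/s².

Choose the foot of the ladder as the axis so the floor normal and friction both act there and drop out.
Ladder weight 24.5×9.8 = 240.1 N acts at 4.195 m along the ladder; its horizontal arm is 4.195·cos45.4° = 2.946 m → τ = 707.3 N·m clockwise.
Worker weight 65.8×9.8 = 644.8 N at distance d → arm d·cos45.4° → τ = 644.8·d·0.7022 clockwise.
Wall normal N at the top has arm L sinθ = 5.974 m counterclockwise, so Στ = 0 gives N·5.974 = 707.3 + 452.8·d.
ΣFy = 0 ⇒ N_floor = 884.9 N, so the maximum friction is μ_s·N_floor = 0.38×884.9 = 336.3 N. ΣFx = 0 ⇒ N_wall = f, so at the slipping point N = 336.3 N.
Substituting: 336.3×5.974 = 707.3 + 452.8·d ⇒ d = (2009 − 707.3) / 452.8 = 2.87 m.

d ≈ 2.87 m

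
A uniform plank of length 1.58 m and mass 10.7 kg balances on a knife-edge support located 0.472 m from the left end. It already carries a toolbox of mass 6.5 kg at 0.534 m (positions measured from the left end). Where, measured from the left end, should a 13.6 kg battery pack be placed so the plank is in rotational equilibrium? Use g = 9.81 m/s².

Taking torques about the knife-edge support (at 0.472 m from the left end):
Beam weight: 10.7 × 9.81 = 105 N down at 0.79 m → arm 0.318 m, τ = 105 × 0.318 = 33.39 N·m clockwise.
Toolbox: 6.5 × 9.81 = 63.77 N down at 0.534 m → arm 0.062 m, τ = 63.77 × 0.062 = 3.954 N·m clockwise.
Net moment of existing loads = 37.34 N·m clockwise.
The battery pack weighs 13.6 × 9.81 = 133.4 N and must supply an equal counterclockwise moment, so its lever arm about the knife-edge support is 37.34 / 133.4 = 0.28 m.
That puts it at 0.472 − 0.28 = 0.192 m from the left end.

x ≈ 0.192 m from the left end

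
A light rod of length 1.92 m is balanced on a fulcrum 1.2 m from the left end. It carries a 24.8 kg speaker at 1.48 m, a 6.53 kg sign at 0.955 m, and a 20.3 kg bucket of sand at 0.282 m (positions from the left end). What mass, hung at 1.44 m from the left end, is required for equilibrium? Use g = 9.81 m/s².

m ≈ 55.4 kg

Take moments about the fulcrum (at 1.2 m from the left end).
Speaker: 24.8 × 9.81 = 243.3 N down at 1.48 m → arm 0.28 m, τ = 243.3 × 0.28 = 68.12 N·m clockwise.
Sign: 6.53 × 9.81 = 64.06 N down at 0.955 m → arm 0.245 m, τ = 64.06 × 0.245 = 15.69 N·m counterclockwise.
Bucket of sand: 20.3 × 9.81 = 199.1 N down at 0.282 m → arm 0.918 m, τ = 199.1 × 0.918 = 182.8 N·m counterclockwise.
Net moment of known loads = 130.4 N·m counterclockwise.
An unknown mass m at 1.44 m has arm 0.24 m; its moment is m·g·0.24 clockwise.
Στ = 0 ⇒ m × 9.81 × 0.24 = 130.4 ⇒ m = 130.4 / (9.81 × 0.24) = 55.4 kg.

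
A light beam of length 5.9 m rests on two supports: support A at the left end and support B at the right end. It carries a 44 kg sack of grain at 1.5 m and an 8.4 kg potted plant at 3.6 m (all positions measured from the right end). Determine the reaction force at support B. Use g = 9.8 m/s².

Take moments about support A.
Sack of grain: 44 × 9.8 = 431.2 N down at 1.5 m → arm 4.4 m, τ = 431.2 × 4.4 = 1897 N·m clockwise.
Potted plant: 8.4 × 9.8 = 82.32 N down at 3.6 m → arm 2.3 m, τ = 82.32 × 2.3 = 189.3 N·m clockwise.
Net load moment about support A = 2086 N·m clockwise.
Reaction R at support B is upward at 0 m, arm 5.9 m → moment R × 5.9 counterclockwise.
Balancing moments: R × 5.9 = 2086, giving R = 354 N.

R_B ≈ 354 N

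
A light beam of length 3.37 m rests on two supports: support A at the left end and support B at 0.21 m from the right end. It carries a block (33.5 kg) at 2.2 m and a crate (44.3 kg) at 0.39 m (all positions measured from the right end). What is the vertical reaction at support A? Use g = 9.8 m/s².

Sum moments about support B (its reaction then has zero moment arm).
Block: 33.5 × 9.8 = 328.3 N down at 2.2 m → arm 1.99 m, τ = 328.3 × 1.99 = 653.3 N·m counterclockwise.
Crate: 44.3 × 9.8 = 434.1 N down at 0.39 m → arm 0.18 m, τ = 434.1 × 0.18 = 78.14 N·m counterclockwise.
Net load moment about support B = 731.4 N·m counterclockwise.
Reaction R at support A is upward at 3.37 m, arm 3.16 m → moment R × 3.16 clockwise.
For rotational equilibrium, R × 3.16 = 731.4, so R = 231 N.

R_A ≈ 231 N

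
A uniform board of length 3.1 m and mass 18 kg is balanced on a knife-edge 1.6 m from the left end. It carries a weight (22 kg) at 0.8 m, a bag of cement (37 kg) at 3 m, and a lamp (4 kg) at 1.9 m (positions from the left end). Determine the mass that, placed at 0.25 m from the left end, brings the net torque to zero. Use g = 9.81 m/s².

Sum moments about the knife-edge (at 1.6 m from the left end) (the support reaction has zero arm there).
Beam weight: 18 × 9.81 = 176.6 N down at 1.55 m → arm 0.05 m, τ = 176.6 × 0.05 = 8.83 N·m counterclockwise.
Weight: 22 × 9.81 = 215.8 N down at 0.8 m → arm 0.8 m, τ = 215.8 × 0.8 = 172.6 N·m counterclockwise.
Bag of cement: 37 × 9.81 = 363 N down at 3 m → arm 1.4 m, τ = 363 × 1.4 = 508.2 N·m clockwise.
Lamp: 4 × 9.81 = 39.24 N down at 1.9 m → arm 0.3 m, τ = 39.24 × 0.3 = 11.77 N·m clockwise.
Net moment of known loads = 338.5 N·m clockwise.
An unknown mass m at 0.25 m has arm 1.35 m; its moment is m·g·1.35 counterclockwise.
Στ = 0 ⇒ m × 9.81 × 1.35 = 338.5 ⇒ m = 338.5 / (9.81 × 1.35) = 25.6 kg.

m ≈ 25.6 kg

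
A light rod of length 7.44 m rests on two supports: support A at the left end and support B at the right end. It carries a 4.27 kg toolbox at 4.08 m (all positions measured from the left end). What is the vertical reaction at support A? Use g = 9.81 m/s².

R_A ≈ 18.9 N

Sum moments about support B (its reaction then has zero moment arm).
Toolbox: 4.27 × 9.81 = 41.89 N down at 4.08 m → arm 3.36 m, τ = 41.89 × 3.36 = 140.8 N·m counterclockwise.
Net load moment about support B = 140.8 N·m counterclockwise.
Reaction R at support A is upward at 0 m, arm 7.44 m → moment R × 7.44 clockwise.
Balancing moments: R × 7.44 = 140.8, giving R = 18.9 N.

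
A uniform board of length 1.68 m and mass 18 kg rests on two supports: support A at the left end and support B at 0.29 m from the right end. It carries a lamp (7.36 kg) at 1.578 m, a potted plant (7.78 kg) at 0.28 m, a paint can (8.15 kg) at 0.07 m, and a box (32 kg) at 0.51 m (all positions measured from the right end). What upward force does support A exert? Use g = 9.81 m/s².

About support B:
Beam weight: 18 × 9.81 = 176.6 N down at 0.84 m → arm 0.55 m, τ = 176.6 × 0.55 = 97.13 N·m counterclockwise.
Lamp: 7.36 × 9.81 = 72.2 N down at 1.578 m → arm 1.288 m, τ = 72.2 × 1.288 = 92.99 N·m counterclockwise.
Potted plant: 7.78 × 9.81 = 76.32 N down at 0.28 m → arm 0.01 m, τ = 76.32 × 0.01 = 0.7632 N·m clockwise.
Paint can: 8.15 × 9.81 = 79.95 N down at 0.07 m → arm 0.22 m, τ = 79.95 × 0.22 = 17.59 N·m clockwise.
Box: 32 × 9.81 = 313.9 N down at 0.51 m → arm 0.22 m, τ = 313.9 × 0.22 = 69.06 N·m counterclockwise.
Net load moment about support B = 240.8 N·m counterclockwise.
Reaction R at support A is upward at 1.68 m, arm 1.39 m → moment R × 1.39 clockwise.
Στ = 0 ⇒ R × 1.39 = 240.8 ⇒ R = 173 N.

R_A ≈ 173 N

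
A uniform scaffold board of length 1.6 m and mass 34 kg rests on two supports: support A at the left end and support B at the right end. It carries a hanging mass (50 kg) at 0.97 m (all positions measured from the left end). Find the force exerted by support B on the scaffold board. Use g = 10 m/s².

R_B ≈ 473 N

Take moments about support A.
Beam weight: 34 × 10 = 340 N down at 0.8 m → arm 0.8 m, τ = 340 × 0.8 = 272 N·m clockwise.
Hanging mass: 50 × 10 = 500 N down at 0.97 m → arm 0.97 m, τ = 500 × 0.97 = 485 N·m clockwise.
Net load moment about support A = 757 N·m clockwise.
Reaction R at support B is upward at 1.6 m, arm 1.6 m → moment R × 1.6 counterclockwise.
For rotational equilibrium, R × 1.6 = 757, so R = 473 N.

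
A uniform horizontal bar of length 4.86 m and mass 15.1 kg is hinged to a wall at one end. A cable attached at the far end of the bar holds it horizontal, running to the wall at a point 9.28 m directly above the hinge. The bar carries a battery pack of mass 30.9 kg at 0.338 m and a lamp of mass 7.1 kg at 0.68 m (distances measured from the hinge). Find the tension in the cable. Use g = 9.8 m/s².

About the hinge:
Beam weight: 15.1 × 9.8 = 148 N down at 2.43 m → arm 2.43 m, τ = 148 × 2.43 = 359.6 N·m clockwise.
Battery pack: 30.9 × 9.8 = 302.8 N down at 0.338 m → arm 0.338 m, τ = 302.8 × 0.338 = 102.3 N·m clockwise.
Lamp: 7.1 × 9.8 = 69.58 N down at 0.68 m → arm 0.68 m, τ = 69.58 × 0.68 = 47.31 N·m clockwise.
Total clockwise load moment = 509.2 N·m.
The cable tension T acts at 4.86 m; only its component perpendicular to the bar, T sinθ, produces torque. sinθ = h/√(h²+d²) = 9.28/√(9.28²+4.86²) = 0.8859.
Setting net torque to zero: T × 4.86 × 0.8859 = 509.2 → T = 509.2 / 4.305 = 118 N.

T ≈ 118 N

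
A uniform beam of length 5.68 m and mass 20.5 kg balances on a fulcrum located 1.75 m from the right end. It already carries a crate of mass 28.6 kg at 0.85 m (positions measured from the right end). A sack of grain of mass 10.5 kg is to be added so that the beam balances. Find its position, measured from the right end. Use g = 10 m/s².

Take moments about the fulcrum (at 1.75 m from the right end).
Beam weight: 20.5 × 10 = 205 N down at 2.84 m → arm 1.09 m, τ = 205 × 1.09 = 223.5 N·m counterclockwise.
Crate: 28.6 × 10 = 286 N down at 0.85 m → arm 0.9 m, τ = 286 × 0.9 = 257.4 N·m clockwise.
Net moment of existing loads = 33.9 N·m clockwise.
The sack of grain weighs 10.5 × 10 = 105 N and must supply an equal counterclockwise moment, so its lever arm about the fulcrum is 33.9 / 105 = 0.323 m.
That puts it at 1.75 + 0.323 = 2.07 m from the right end.

x ≈ 2.07 m from the right end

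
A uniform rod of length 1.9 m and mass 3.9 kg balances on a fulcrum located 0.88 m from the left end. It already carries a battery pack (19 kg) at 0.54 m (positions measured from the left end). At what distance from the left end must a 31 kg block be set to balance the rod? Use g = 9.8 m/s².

x ≈ 1.08 m from the left end

Take moments about the fulcrum (at 0.88 m from the left end).
Beam weight: 3.9 × 9.8 = 38.22 N down at 0.95 m → arm 0.07 m, τ = 38.22 × 0.07 = 2.675 N·m clockwise.
Battery pack: 19 × 9.8 = 186.2 N down at 0.54 m → arm 0.34 m, τ = 186.2 × 0.34 = 63.31 N·m counterclockwise.
Net moment of existing loads = 60.64 N·m counterclockwise.
The block weighs 31 × 9.8 = 303.8 N and must supply an equal clockwise moment, so its lever arm about the fulcrum is 60.64 / 303.8 = 0.2 m.
That puts it at 0.88 + 0.2 = 1.08 m from the left end.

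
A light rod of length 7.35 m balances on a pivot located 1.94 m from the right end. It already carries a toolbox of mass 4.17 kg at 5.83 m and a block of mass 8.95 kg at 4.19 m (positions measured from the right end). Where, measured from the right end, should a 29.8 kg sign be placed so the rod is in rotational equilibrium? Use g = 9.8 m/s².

x ≈ 0.72 m from the right end

About the pivot (at 1.94 m from the right end):
Toolbox: 4.17 × 9.8 = 40.87 N down at 5.83 m → arm 3.89 m, τ = 40.87 × 3.89 = 159 N·m counterclockwise.
Block: 8.95 × 9.8 = 87.71 N down at 4.19 m → arm 2.25 m, τ = 87.71 × 2.25 = 197.3 N·m counterclockwise.
Net moment of existing loads = 356.3 N·m counterclockwise.
The sign weighs 29.8 × 9.8 = 292 N and must supply an equal clockwise moment, so its lever arm about the pivot is 356.3 / 292 = 1.22 m.
That puts it at 1.94 − 1.22 = 0.72 m from the right end.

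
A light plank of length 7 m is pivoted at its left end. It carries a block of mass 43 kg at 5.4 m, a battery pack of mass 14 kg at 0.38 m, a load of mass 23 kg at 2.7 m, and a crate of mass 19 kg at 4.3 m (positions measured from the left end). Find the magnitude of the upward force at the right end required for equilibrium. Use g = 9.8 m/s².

Taking torques about the left end:
Block: 43 × 9.8 = 421.4 N down at 5.4 m → arm 5.4 m, τ = 421.4 × 5.4 = 2276 N·m clockwise.
Battery pack: 14 × 9.8 = 137.2 N down at 0.38 m → arm 0.38 m, τ = 137.2 × 0.38 = 52.14 N·m clockwise.
Load: 23 × 9.8 = 225.4 N down at 2.7 m → arm 2.7 m, τ = 225.4 × 2.7 = 608.6 N·m clockwise.
Crate: 19 × 9.8 = 186.2 N down at 4.3 m → arm 4.3 m, τ = 186.2 × 4.3 = 800.7 N·m clockwise.
Net moment of the loads = 3737 N·m clockwise.
The upward force F acts at the right end, arm 7 m, giving F × 7 counterclockwise.
Balancing moments: F × 7 = 3737, giving F = 3737 / 7 = 534 N.

F ≈ 534 N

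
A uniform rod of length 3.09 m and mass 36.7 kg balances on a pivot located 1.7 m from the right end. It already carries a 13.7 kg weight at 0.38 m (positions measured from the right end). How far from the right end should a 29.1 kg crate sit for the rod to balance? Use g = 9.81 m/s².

x ≈ 2.52 m from the right end

Taking torques about the pivot (at 1.7 m from the right end):
Beam weight: 36.7 × 9.81 = 360 N down at 1.545 m → arm 0.155 m, τ = 360 × 0.155 = 55.8 N·m clockwise.
Weight: 13.7 × 9.81 = 134.4 N down at 0.38 m → arm 1.32 m, τ = 134.4 × 1.32 = 177.4 N·m clockwise.
Net moment of existing loads = 233.2 N·m clockwise.
The crate weighs 29.1 × 9.81 = 285.5 N and must supply an equal counterclockwise moment, so its lever arm about the pivot is 233.2 / 285.5 = 0.817 m.
That puts it at 1.7 + 0.817 = 2.52 m from the right end.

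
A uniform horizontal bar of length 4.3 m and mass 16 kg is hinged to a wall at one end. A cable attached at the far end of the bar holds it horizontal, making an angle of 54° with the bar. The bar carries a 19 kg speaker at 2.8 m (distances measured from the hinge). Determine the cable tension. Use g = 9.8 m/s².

Take moments about the hinge.
Beam weight: 16 × 9.8 = 156.8 N down at 2.15 m → arm 2.15 m, τ = 156.8 × 2.15 = 337.1 N·m clockwise.
Speaker: 19 × 9.8 = 186.2 N down at 2.8 m → arm 2.8 m, τ = 186.2 × 2.8 = 521.4 N·m clockwise.
Total clockwise load moment = 858.5 N·m.
The cable tension T acts at 4.3 m; only its component perpendicular to the bar, T sinθ, produces torque. sin 54° = 0.809.
Setting net torque to zero: T × 4.3 × 0.809 = 858.5 → T = 858.5 / 3.479 = 247 N.

T ≈ 247 N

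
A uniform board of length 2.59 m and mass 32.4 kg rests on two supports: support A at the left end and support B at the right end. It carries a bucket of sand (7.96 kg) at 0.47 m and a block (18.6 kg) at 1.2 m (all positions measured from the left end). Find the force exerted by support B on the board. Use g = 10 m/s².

R_B ≈ 263 N

About support A:
Beam weight: 32.4 × 10 = 324 N down at 1.295 m → arm 1.295 m, τ = 324 × 1.295 = 419.6 N·m clockwise.
Bucket of sand: 7.96 × 10 = 79.6 N down at 0.47 m → arm 0.47 m, τ = 79.6 × 0.47 = 37.41 N·m clockwise.
Block: 18.6 × 10 = 186 N down at 1.2 m → arm 1.2 m, τ = 186 × 1.2 = 223.2 N·m clockwise.
Net load moment about support A = 680.2 N·m clockwise.
Reaction R at support B is upward at 2.59 m, arm 2.59 m → moment R × 2.59 counterclockwise.
Balancing moments: R × 2.59 = 680.2, giving R = 263 N.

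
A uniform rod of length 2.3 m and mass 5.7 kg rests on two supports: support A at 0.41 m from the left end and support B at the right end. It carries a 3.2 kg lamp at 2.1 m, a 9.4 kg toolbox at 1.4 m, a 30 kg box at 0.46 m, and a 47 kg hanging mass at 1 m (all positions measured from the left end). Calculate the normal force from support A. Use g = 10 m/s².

Taking torques about support B:
Beam weight: 5.7 × 10 = 57 N down at 1.15 m → arm 1.15 m, τ = 57 × 1.15 = 65.55 N·m counterclockwise.
Lamp: 3.2 × 10 = 32 N down at 2.1 m → arm 0.2 m, τ = 32 × 0.2 = 6.4 N·m counterclockwise.
Toolbox: 9.4 × 10 = 94 N down at 1.4 m → arm 0.9 m, τ = 94 × 0.9 = 84.6 N·m counterclockwise.
Box: 30 × 10 = 300 N down at 0.46 m → arm 1.84 m, τ = 300 × 1.84 = 552 N·m counterclockwise.
Hanging mass: 47 × 10 = 470 N down at 1 m → arm 1.3 m, τ = 470 × 1.3 = 611 N·m counterclockwise.
Net load moment about support B = 1320 N·m counterclockwise.
Reaction R at support A is upward at 0.41 m, arm 1.89 m → moment R × 1.89 clockwise.
Setting net torque to zero: R × 1.89 = 1320 → R = 698 N.

R_A ≈ 698 N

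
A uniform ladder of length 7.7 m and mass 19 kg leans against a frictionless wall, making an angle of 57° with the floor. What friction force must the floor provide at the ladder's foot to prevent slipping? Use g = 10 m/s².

f ≈ 61.7 N

Sum moments about the foot of the ladder (the floor normal and friction both act there and drop out).
Ladder weight 19×10 = 190 N acts at 3.85 m along the ladder; its horizontal arm is 3.85·cos57° = 2.097 m → τ = 398.4 N·m clockwise.
Wall normal N acts horizontally at the top; its moment arm is the height L sinθ = 7.7·sin57° = 6.458 m, counterclockwise.
Στ = 0 ⇒ N × 6.458 = 398.4 ⇒ N = 61.7 N.
ΣFx = 0: friction at the foot balances the wall's push, so f = N_wall = 61.7 N.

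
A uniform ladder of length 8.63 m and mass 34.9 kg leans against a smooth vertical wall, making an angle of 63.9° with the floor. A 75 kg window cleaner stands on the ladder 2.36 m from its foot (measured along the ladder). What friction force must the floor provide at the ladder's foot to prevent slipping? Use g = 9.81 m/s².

Choose the foot of the ladder as the axis so the floor normal and friction both act there and drop out.
Ladder weight 34.9×9.81 = 342.4 N acts at 4.315 m along the ladder; its horizontal arm is 4.315·cos63.9° = 1.898 m → τ = 649.9 N·m clockwise.
Window cleaner: 75×9.81 = 735.8 N at 2.36 m → arm 1.038 m → τ = 763.8 N·m clockwise.
Wall normal N acts horizontally at the top; its moment arm is the height L sinθ = 8.63·sin63.9° = 7.75 m, counterclockwise.
Balancing moments: N × 7.75 = 1414, giving N = 182 N.
ΣFx = 0: friction at the foot balances the wall's push, so f = N_wall = 182 N.

f ≈ 182 N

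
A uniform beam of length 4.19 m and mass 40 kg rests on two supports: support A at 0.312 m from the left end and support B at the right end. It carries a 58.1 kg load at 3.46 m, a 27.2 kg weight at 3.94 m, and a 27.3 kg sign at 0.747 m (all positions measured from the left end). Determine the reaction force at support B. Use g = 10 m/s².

Take moments about support A.
Beam weight: 40 × 10 = 400 N down at 2.095 m → arm 1.783 m, τ = 400 × 1.783 = 713.2 N·m clockwise.
Load: 58.1 × 10 = 581 N down at 3.46 m → arm 3.148 m, τ = 581 × 3.148 = 1829 N·m clockwise.
Weight: 27.2 × 10 = 272 N down at 3.94 m → arm 3.628 m, τ = 272 × 3.628 = 986.8 N·m clockwise.
Sign: 27.3 × 10 = 273 N down at 0.747 m → arm 0.435 m, τ = 273 × 0.435 = 118.8 N·m clockwise.
Net load moment about support A = 3648 N·m clockwise.
Reaction R at support B is upward at 4.19 m, arm 3.878 m → moment R × 3.878 counterclockwise.
Balancing moments: R × 3.878 = 3648, giving R = 941 N.

R_B ≈ 941 N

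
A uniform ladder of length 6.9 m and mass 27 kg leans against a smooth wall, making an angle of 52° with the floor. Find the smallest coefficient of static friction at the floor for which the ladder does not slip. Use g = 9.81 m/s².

About the foot of the ladder:
Ladder weight 27×9.81 = 264.9 N acts at 3.45 m along the ladder; its horizontal arm is 3.45·cos52° = 2.124 m → τ = 562.6 N·m clockwise.
Wall normal N acts horizontally at the top; its moment arm is the height L sinθ = 6.9·sin52° = 5.437 m, counterclockwise.
For rotational equilibrium, N × 5.437 = 562.6, so N = 103.5 N.
ΣFx = 0 ⇒ f = N_wall = 103.5 N. ΣFy = 0 ⇒ N_floor = 264.9 N.
μ_min = f / N_floor = 103.5 / 264.9 = 0.391.

μ_min ≈ 0.391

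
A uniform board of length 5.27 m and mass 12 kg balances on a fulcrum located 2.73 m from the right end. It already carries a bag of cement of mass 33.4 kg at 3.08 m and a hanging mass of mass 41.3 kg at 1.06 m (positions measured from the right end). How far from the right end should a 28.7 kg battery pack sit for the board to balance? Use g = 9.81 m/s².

x ≈ 4.77 m from the right end

Sum moments about the fulcrum (at 2.73 m from the right end) (the support reaction has zero arm there).
Beam weight: 12 × 9.81 = 117.7 N down at 2.635 m → arm 0.095 m, τ = 117.7 × 0.095 = 11.18 N·m clockwise.
Bag of cement: 33.4 × 9.81 = 327.7 N down at 3.08 m → arm 0.35 m, τ = 327.7 × 0.35 = 114.7 N·m counterclockwise.
Hanging mass: 41.3 × 9.81 = 405.2 N down at 1.06 m → arm 1.67 m, τ = 405.2 × 1.67 = 676.7 N·m clockwise.
Net moment of existing loads = 573.2 N·m clockwise.
The battery pack weighs 28.7 × 9.81 = 281.5 N and must supply an equal counterclockwise moment, so its lever arm about the fulcrum is 573.2 / 281.5 = 2.04 m.
That puts it at 2.73 + 2.04 = 4.77 m from the right end.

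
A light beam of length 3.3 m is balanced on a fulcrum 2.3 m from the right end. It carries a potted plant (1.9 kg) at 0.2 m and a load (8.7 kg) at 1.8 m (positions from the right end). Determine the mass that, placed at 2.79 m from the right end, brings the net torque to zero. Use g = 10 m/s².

About the fulcrum (at 2.3 m from the right end):
Potted plant: 1.9 × 10 = 19 N down at 0.2 m → arm 2.1 m, τ = 19 × 2.1 = 39.9 N·m clockwise.
Load: 8.7 × 10 = 87 N down at 1.8 m → arm 0.5 m, τ = 87 × 0.5 = 43.5 N·m clockwise.
Net moment of known loads = 83.4 N·m clockwise.
An unknown mass m at 2.79 m has arm 0.49 m; its moment is m·g·0.49 counterclockwise.
Setting net torque to zero: m × 10 × 0.49 = 83.4 → m = 83.4 / (10 × 0.49) = 17 kg.

m ≈ 17 kg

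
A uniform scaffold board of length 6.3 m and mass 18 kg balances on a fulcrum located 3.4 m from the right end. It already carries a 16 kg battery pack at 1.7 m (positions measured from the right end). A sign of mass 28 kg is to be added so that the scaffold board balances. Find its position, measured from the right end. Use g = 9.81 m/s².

Sum moments about the fulcrum (at 3.4 m from the right end) (the support reaction has zero arm there).
Beam weight: 18 × 9.81 = 176.6 N down at 3.15 m → arm 0.25 m, τ = 176.6 × 0.25 = 44.15 N·m clockwise.
Battery pack: 16 × 9.81 = 157 N down at 1.7 m → arm 1.7 m, τ = 157 × 1.7 = 266.9 N·m clockwise.
Net moment of existing loads = 311 N·m clockwise.
The sign weighs 28 × 9.81 = 274.7 N and must supply an equal counterclockwise moment, so its lever arm about the fulcrum is 311 / 274.7 = 1.13 m.
That puts it at 3.4 + 1.13 = 4.53 m from the right end.

x ≈ 4.53 m from the right end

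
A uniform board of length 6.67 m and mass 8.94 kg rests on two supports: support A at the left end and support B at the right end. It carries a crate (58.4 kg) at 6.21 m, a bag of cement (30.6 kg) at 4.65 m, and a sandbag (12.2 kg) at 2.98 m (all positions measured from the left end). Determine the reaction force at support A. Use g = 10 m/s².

R_A ≈ 245 N

Sum moments about support B (its reaction then has zero moment arm).
Beam weight: 8.94 × 10 = 89.4 N down at 3.335 m → arm 3.335 m, τ = 89.4 × 3.335 = 298.1 N·m counterclockwise.
Crate: 58.4 × 10 = 584 N down at 6.21 m → arm 0.46 m, τ = 584 × 0.46 = 268.6 N·m counterclockwise.
Bag of cement: 30.6 × 10 = 306 N down at 4.65 m → arm 2.02 m, τ = 306 × 2.02 = 618.1 N·m counterclockwise.
Sandbag: 12.2 × 10 = 122 N down at 2.98 m → arm 3.69 m, τ = 122 × 3.69 = 450.2 N·m counterclockwise.
Net load moment about support B = 1635 N·m counterclockwise.
Reaction R at support A is upward at 0 m, arm 6.67 m → moment R × 6.67 clockwise.
Στ = 0 ⇒ R × 6.67 = 1635 ⇒ R = 245 N.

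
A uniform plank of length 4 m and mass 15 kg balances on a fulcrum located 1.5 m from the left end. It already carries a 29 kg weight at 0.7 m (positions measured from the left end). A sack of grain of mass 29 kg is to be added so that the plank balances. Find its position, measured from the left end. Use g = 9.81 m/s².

x ≈ 2.04 m from the left end

Take moments about the fulcrum (at 1.5 m from the left end).
Beam weight: 15 × 9.81 = 147.2 N down at 2 m → arm 0.5 m, τ = 147.2 × 0.5 = 73.6 N·m clockwise.
Weight: 29 × 9.81 = 284.5 N down at 0.7 m → arm 0.8 m, τ = 284.5 × 0.8 = 227.6 N·m counterclockwise.
Net moment of existing loads = 154 N·m counterclockwise.
The sack of grain weighs 29 × 9.81 = 284.5 N and must supply an equal clockwise moment, so its lever arm about the fulcrum is 154 / 284.5 = 0.541 m.
That puts it at 1.5 + 0.541 = 2.04 m from the left end.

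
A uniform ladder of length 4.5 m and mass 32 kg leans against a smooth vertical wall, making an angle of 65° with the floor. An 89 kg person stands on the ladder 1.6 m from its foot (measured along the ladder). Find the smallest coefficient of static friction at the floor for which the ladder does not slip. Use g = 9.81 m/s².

Sum moments about the foot of the ladder (the floor normal and friction both act there and drop out).
Ladder weight 32×9.81 = 313.9 N acts at 2.25 m along the ladder; its horizontal arm is 2.25·cos65° = 0.9509 m → τ = 298.5 N·m clockwise.
Person: 89×9.81 = 873.1 N at 1.6 m → arm 0.6762 m → τ = 590.4 N·m clockwise.
Wall normal N acts horizontally at the top; its moment arm is the height L sinθ = 4.5·sin65° = 4.078 m, counterclockwise.
For rotational equilibrium, N × 4.078 = 888.9, so N = 218 N.
ΣFx = 0 ⇒ f = N_wall = 218 N. ΣFy = 0 ⇒ N_floor = 1187 N.
μ_min = f / N_floor = 218 / 1187 = 0.184.

μ_min ≈ 0.184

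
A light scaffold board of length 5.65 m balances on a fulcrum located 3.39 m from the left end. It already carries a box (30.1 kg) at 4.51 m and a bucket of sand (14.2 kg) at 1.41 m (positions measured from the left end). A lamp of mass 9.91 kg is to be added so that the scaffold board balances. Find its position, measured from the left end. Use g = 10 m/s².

x ≈ 2.83 m from the left end

Choose the fulcrum (at 3.39 m from the left end) as the axis so the support reaction has zero arm there.
Box: 30.1 × 10 = 301 N down at 4.51 m → arm 1.12 m, τ = 301 × 1.12 = 337.1 N·m clockwise.
Bucket of sand: 14.2 × 10 = 142 N down at 1.41 m → arm 1.98 m, τ = 142 × 1.98 = 281.2 N·m counterclockwise.
Net moment of existing loads = 55.9 N·m clockwise.
The lamp weighs 9.91 × 10 = 99.1 N and must supply an equal counterclockwise moment, so its lever arm about the fulcrum is 55.9 / 99.1 = 0.564 m.
That puts it at 3.39 − 0.564 = 2.83 m from the left end.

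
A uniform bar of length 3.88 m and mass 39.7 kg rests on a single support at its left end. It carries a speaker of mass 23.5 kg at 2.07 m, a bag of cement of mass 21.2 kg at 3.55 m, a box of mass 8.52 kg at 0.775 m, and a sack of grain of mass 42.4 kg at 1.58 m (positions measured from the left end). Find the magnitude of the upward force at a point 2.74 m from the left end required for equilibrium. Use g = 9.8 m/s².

F ≈ 982 N

Taking torques about the left end:
Beam weight: 39.7 × 9.8 = 389.1 N down at 1.94 m → arm 1.94 m, τ = 389.1 × 1.94 = 754.9 N·m clockwise.
Speaker: 23.5 × 9.8 = 230.3 N down at 2.07 m → arm 2.07 m, τ = 230.3 × 2.07 = 476.7 N·m clockwise.
Bag of cement: 21.2 × 9.8 = 207.8 N down at 3.55 m → arm 3.55 m, τ = 207.8 × 3.55 = 737.7 N·m clockwise.
Box: 8.52 × 9.8 = 83.5 N down at 0.775 m → arm 0.775 m, τ = 83.5 × 0.775 = 64.71 N·m clockwise.
Sack of grain: 42.4 × 9.8 = 415.5 N down at 1.58 m → arm 1.58 m, τ = 415.5 × 1.58 = 656.5 N·m clockwise.
Net moment of the loads = 2691 N·m clockwise.
The upward force F acts at a point 2.74 m from the left end, arm 2.74 m, giving F × 2.74 counterclockwise.
Balancing moments: F × 2.74 = 2691, giving F = 2691 / 2.74 = 982 N.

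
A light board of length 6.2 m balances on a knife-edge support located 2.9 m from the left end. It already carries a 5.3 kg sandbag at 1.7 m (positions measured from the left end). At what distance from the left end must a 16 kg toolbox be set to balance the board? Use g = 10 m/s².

About the knife-edge support (at 2.9 m from the left end):
Sandbag: 5.3 × 10 = 53 N down at 1.7 m → arm 1.2 m, τ = 53 × 1.2 = 63.6 N·m counterclockwise.
Net moment of existing loads = 63.6 N·m counterclockwise.
The toolbox weighs 16 × 10 = 160 N and must supply an equal clockwise moment, so its lever arm about the knife-edge support is 63.6 / 160 = 0.398 m.
That puts it at 2.9 + 0.398 = 3.3 m from the left end.

x ≈ 3.3 m from the left end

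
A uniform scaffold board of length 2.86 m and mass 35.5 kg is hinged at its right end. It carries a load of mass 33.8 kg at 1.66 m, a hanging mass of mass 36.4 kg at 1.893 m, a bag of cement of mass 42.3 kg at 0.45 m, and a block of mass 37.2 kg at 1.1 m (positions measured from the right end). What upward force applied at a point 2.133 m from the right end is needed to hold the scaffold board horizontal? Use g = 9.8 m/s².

F ≈ 1080 N

Choose the right end as the axis so the unknown pivot reaction has zero arm there.
Beam weight: 35.5 × 9.8 = 347.9 N down at 1.43 m → arm 1.43 m, τ = 347.9 × 1.43 = 497.5 N·m counterclockwise.
Load: 33.8 × 9.8 = 331.2 N down at 1.66 m → arm 1.66 m, τ = 331.2 × 1.66 = 549.8 N·m counterclockwise.
Hanging mass: 36.4 × 9.8 = 356.7 N down at 1.893 m → arm 1.893 m, τ = 356.7 × 1.893 = 675.2 N·m counterclockwise.
Bag of cement: 42.3 × 9.8 = 414.5 N down at 0.45 m → arm 0.45 m, τ = 414.5 × 0.45 = 186.5 N·m counterclockwise.
Block: 37.2 × 9.8 = 364.6 N down at 1.1 m → arm 1.1 m, τ = 364.6 × 1.1 = 401.1 N·m counterclockwise.
Net moment of the loads = 2310 N·m counterclockwise.
The upward force F acts at a point 2.133 m from the right end, arm 2.133 m, giving F × 2.133 clockwise.
Setting net torque to zero: F × 2.133 = 2310 → F = 2310 / 2.133 = 1080 N.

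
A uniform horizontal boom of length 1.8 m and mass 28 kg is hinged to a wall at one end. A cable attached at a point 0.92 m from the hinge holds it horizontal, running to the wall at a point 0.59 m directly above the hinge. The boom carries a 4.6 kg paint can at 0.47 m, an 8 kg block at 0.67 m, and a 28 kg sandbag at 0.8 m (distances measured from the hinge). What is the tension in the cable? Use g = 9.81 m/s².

Take moments about the hinge.
Beam weight: 28 × 9.81 = 274.7 N down at 0.9 m → arm 0.9 m, τ = 274.7 × 0.9 = 247.2 N·m clockwise.
Paint can: 4.6 × 9.81 = 45.13 N down at 0.47 m → arm 0.47 m, τ = 45.13 × 0.47 = 21.21 N·m clockwise.
Block: 8 × 9.81 = 78.48 N down at 0.67 m → arm 0.67 m, τ = 78.48 × 0.67 = 52.58 N·m clockwise.
Sandbag: 28 × 9.81 = 274.7 N down at 0.8 m → arm 0.8 m, τ = 274.7 × 0.8 = 219.8 N·m clockwise.
Total clockwise load moment = 540.8 N·m.
The cable tension T acts at 0.92 m; only its component perpendicular to the boom, T sinθ, produces torque. sinθ = h/√(h²+d²) = 0.59/√(0.59²+0.92²) = 0.5398.
Balancing moments: T × 0.92 × 0.5398 = 540.8, giving T = 540.8 / 0.4966 = 1090 N.

T ≈ 1090 N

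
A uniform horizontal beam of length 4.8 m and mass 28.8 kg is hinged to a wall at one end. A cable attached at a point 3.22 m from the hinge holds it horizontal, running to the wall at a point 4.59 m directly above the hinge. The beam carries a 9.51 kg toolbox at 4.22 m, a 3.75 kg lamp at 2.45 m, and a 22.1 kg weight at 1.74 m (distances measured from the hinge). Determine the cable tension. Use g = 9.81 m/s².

T ≈ 584 N

Sum moments about the hinge (the unknown hinge reaction has zero arm there).
Beam weight: 28.8 × 9.81 = 282.5 N down at 2.4 m → arm 2.4 m, τ = 282.5 × 2.4 = 678 N·m clockwise.
Toolbox: 9.51 × 9.81 = 93.29 N down at 4.22 m → arm 4.22 m, τ = 93.29 × 4.22 = 393.7 N·m clockwise.
Lamp: 3.75 × 9.81 = 36.79 N down at 2.45 m → arm 2.45 m, τ = 36.79 × 2.45 = 90.14 N·m clockwise.
Weight: 22.1 × 9.81 = 216.8 N down at 1.74 m → arm 1.74 m, τ = 216.8 × 1.74 = 377.2 N·m clockwise.
Total clockwise load moment = 1539 N·m.
The cable tension T acts at 3.22 m; only its component perpendicular to the beam, T sinθ, produces torque. sinθ = h/√(h²+d²) = 4.59/√(4.59²+3.22²) = 0.8186.
Balancing moments: T × 3.22 × 0.8186 = 1539, giving T = 1539 / 2.636 = 584 N.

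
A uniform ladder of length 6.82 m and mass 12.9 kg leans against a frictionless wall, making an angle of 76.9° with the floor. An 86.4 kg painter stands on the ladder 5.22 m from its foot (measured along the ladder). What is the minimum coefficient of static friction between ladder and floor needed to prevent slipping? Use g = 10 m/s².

About the foot of the ladder:
Ladder weight 12.9×10 = 129 N acts at 3.41 m along the ladder; its horizontal arm is 3.41·cos76.9° = 0.7729 m → τ = 99.7 N·m clockwise.
Painter: 86.4×10 = 864 N at 5.22 m → arm 1.183 m → τ = 1022 N·m clockwise.
Wall normal N acts horizontally at the top; its moment arm is the height L sinθ = 6.82·sin76.9° = 6.643 m, counterclockwise.
Στ = 0 ⇒ N × 6.643 = 1122 ⇒ N = 168.9 N.
ΣFx = 0 ⇒ f = N_wall = 168.9 N. ΣFy = 0 ⇒ N_floor = 993 N.
μ_min = f / N_floor = 168.9 / 993 = 0.17.

μ_min ≈ 0.17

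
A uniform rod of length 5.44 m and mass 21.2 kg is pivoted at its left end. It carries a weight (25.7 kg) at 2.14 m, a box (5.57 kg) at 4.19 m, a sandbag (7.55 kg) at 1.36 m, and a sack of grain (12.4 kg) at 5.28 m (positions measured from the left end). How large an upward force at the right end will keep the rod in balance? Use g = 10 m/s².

F ≈ 389 N

About the left end:
Beam weight: 21.2 × 10 = 212 N down at 2.72 m → arm 2.72 m, τ = 212 × 2.72 = 576.6 N·m clockwise.
Weight: 25.7 × 10 = 257 N down at 2.14 m → arm 2.14 m, τ = 257 × 2.14 = 550 N·m clockwise.
Box: 5.57 × 10 = 55.7 N down at 4.19 m → arm 4.19 m, τ = 55.7 × 4.19 = 233.4 N·m clockwise.
Sandbag: 7.55 × 10 = 75.5 N down at 1.36 m → arm 1.36 m, τ = 75.5 × 1.36 = 102.7 N·m clockwise.
Sack of grain: 12.4 × 10 = 124 N down at 5.28 m → arm 5.28 m, τ = 124 × 5.28 = 654.7 N·m clockwise.
Net moment of the loads = 2117 N·m clockwise.
The upward force F acts at the right end, arm 5.44 m, giving F × 5.44 counterclockwise.
Balancing moments: F × 5.44 = 2117, giving F = 2117 / 5.44 = 389 N.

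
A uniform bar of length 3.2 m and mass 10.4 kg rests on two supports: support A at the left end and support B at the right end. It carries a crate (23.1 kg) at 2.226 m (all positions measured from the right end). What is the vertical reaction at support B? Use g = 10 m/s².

Taking torques about support A:
Beam weight: 10.4 × 10 = 104 N down at 1.6 m → arm 1.6 m, τ = 104 × 1.6 = 166.4 N·m clockwise.
Crate: 23.1 × 10 = 231 N down at 2.226 m → arm 0.974 m, τ = 231 × 0.974 = 225 N·m clockwise.
Net load moment about support A = 391.4 N·m clockwise.
Reaction R at support B is upward at 0 m, arm 3.2 m → moment R × 3.2 counterclockwise.
Setting net torque to zero: R × 3.2 = 391.4 → R = 122 N.

R_B ≈ 122 N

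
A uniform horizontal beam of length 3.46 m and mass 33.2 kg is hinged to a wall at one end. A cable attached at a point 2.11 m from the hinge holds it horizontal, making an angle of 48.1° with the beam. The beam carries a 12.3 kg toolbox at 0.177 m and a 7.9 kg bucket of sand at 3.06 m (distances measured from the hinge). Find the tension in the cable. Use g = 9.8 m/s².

About the hinge:
Beam weight: 33.2 × 9.8 = 325.4 N down at 1.73 m → arm 1.73 m, τ = 325.4 × 1.73 = 562.9 N·m clockwise.
Toolbox: 12.3 × 9.8 = 120.5 N down at 0.177 m → arm 0.177 m, τ = 120.5 × 0.177 = 21.33 N·m clockwise.
Bucket of sand: 7.9 × 9.8 = 77.42 N down at 3.06 m → arm 3.06 m, τ = 77.42 × 3.06 = 236.9 N·m clockwise.
Total clockwise load moment = 821.1 N·m.
The cable tension T acts at 2.11 m; only its component perpendicular to the beam, T sinθ, produces torque. sin 48.1° = 0.7443.
Setting net torque to zero: T × 2.11 × 0.7443 = 821.1 → T = 821.1 / 1.57 = 523 N.

T ≈ 523 N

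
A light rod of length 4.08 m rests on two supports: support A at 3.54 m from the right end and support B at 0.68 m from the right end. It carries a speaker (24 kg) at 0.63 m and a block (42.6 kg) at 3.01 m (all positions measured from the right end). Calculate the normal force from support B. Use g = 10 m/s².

R_B ≈ 323 N

Take moments about support A.
Speaker: 24 × 10 = 240 N down at 0.63 m → arm 2.91 m, τ = 240 × 2.91 = 698.4 N·m clockwise.
Block: 42.6 × 10 = 426 N down at 3.01 m → arm 0.53 m, τ = 426 × 0.53 = 225.8 N·m clockwise.
Net load moment about support A = 924.2 N·m clockwise.
Reaction R at support B is upward at 0.68 m, arm 2.86 m → moment R × 2.86 counterclockwise.
Balancing moments: R × 2.86 = 924.2, giving R = 323 N.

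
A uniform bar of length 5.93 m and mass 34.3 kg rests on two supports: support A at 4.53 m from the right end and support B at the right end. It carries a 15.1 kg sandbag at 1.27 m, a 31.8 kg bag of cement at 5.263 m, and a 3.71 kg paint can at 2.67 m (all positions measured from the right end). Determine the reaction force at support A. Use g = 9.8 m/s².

Sum moments about support B (its reaction then has zero moment arm).
Beam weight: 34.3 × 9.8 = 336.1 N down at 2.965 m → arm 2.965 m, τ = 336.1 × 2.965 = 996.5 N·m counterclockwise.
Sandbag: 15.1 × 9.8 = 148 N down at 1.27 m → arm 1.27 m, τ = 148 × 1.27 = 188 N·m counterclockwise.
Bag of cement: 31.8 × 9.8 = 311.6 N down at 5.263 m → arm 5.263 m, τ = 311.6 × 5.263 = 1640 N·m counterclockwise.
Paint can: 3.71 × 9.8 = 36.36 N down at 2.67 m → arm 2.67 m, τ = 36.36 × 2.67 = 97.08 N·m counterclockwise.
Net load moment about support B = 2922 N·m counterclockwise.
Reaction R at support A is upward at 4.53 m, arm 4.53 m → moment R × 4.53 clockwise.
For rotational equilibrium, R × 4.53 = 2922, so R = 645 N.

R_A ≈ 645 N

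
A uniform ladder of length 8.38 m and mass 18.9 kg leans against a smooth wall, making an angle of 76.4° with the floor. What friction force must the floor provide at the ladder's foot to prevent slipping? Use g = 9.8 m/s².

Sum moments about the foot of the ladder (the floor normal and friction both act there and drop out).
Ladder weight 18.9×9.8 = 185.2 N acts at 4.19 m along the ladder; its horizontal arm is 4.19·cos76.4° = 0.9852 m → τ = 182.5 N·m clockwise.
Wall normal N acts horizontally at the top; its moment arm is the height L sinθ = 8.38·sin76.4° = 8.145 m, counterclockwise.
For rotational equilibrium, N × 8.145 = 182.5, so N = 22.4 N.
ΣFx = 0: friction at the foot balances the wall's push, so f = N_wall = 22.4 N.

f ≈ 22.4 N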